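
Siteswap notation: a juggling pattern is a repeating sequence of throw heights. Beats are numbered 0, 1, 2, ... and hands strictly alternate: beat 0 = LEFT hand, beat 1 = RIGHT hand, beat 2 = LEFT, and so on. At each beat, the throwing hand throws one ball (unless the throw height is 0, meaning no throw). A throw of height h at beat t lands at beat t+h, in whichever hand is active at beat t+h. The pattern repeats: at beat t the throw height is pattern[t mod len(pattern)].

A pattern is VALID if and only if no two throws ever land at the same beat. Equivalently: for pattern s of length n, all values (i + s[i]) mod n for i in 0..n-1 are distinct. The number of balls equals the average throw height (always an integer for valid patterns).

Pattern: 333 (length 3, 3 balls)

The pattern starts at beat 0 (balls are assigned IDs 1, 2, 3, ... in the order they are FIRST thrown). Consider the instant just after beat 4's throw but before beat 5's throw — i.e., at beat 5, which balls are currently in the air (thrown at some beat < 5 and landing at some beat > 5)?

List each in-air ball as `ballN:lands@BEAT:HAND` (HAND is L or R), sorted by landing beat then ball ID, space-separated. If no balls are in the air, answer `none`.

Answer: ball1:lands@6:L ball2:lands@7:R

Derivation:
Beat 0 (L): throw ball1 h=3 -> lands@3:R; in-air after throw: [b1@3:R]
Beat 1 (R): throw ball2 h=3 -> lands@4:L; in-air after throw: [b1@3:R b2@4:L]
Beat 2 (L): throw ball3 h=3 -> lands@5:R; in-air after throw: [b1@3:R b2@4:L b3@5:R]
Beat 3 (R): throw ball1 h=3 -> lands@6:L; in-air after throw: [b2@4:L b3@5:R b1@6:L]
Beat 4 (L): throw ball2 h=3 -> lands@7:R; in-air after throw: [b3@5:R b1@6:L b2@7:R]
Beat 5 (R): throw ball3 h=3 -> lands@8:L; in-air after throw: [b1@6:L b2@7:R b3@8:L]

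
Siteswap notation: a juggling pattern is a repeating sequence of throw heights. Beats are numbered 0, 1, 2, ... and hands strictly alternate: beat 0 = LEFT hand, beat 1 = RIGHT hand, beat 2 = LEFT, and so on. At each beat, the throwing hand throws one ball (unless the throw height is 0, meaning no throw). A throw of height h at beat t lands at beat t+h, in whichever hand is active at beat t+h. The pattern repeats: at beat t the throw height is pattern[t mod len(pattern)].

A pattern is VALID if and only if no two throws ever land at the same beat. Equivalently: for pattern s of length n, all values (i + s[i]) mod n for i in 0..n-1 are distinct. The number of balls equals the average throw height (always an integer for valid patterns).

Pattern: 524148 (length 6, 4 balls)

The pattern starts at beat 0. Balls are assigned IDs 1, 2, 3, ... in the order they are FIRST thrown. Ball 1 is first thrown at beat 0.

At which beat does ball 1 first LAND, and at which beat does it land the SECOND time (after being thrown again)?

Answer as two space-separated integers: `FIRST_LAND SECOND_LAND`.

Beat 0 (L): throw ball1 h=5 -> lands@5:R; in-air after throw: [b1@5:R]
Beat 1 (R): throw ball2 h=2 -> lands@3:R; in-air after throw: [b2@3:R b1@5:R]
Beat 2 (L): throw ball3 h=4 -> lands@6:L; in-air after throw: [b2@3:R b1@5:R b3@6:L]
Beat 3 (R): throw ball2 h=1 -> lands@4:L; in-air after throw: [b2@4:L b1@5:R b3@6:L]
Beat 4 (L): throw ball2 h=4 -> lands@8:L; in-air after throw: [b1@5:R b3@6:L b2@8:L]
Beat 5 (R): throw ball1 h=8 -> lands@13:R; in-air after throw: [b3@6:L b2@8:L b1@13:R]
Beat 6 (L): throw ball3 h=5 -> lands@11:R; in-air after throw: [b2@8:L b3@11:R b1@13:R]
Beat 7 (R): throw ball4 h=2 -> lands@9:R; in-air after throw: [b2@8:L b4@9:R b3@11:R b1@13:R]
Beat 8 (L): throw ball2 h=4 -> lands@12:L; in-air after throw: [b4@9:R b3@11:R b2@12:L b1@13:R]
Beat 9 (R): throw ball4 h=1 -> lands@10:L; in-air after throw: [b4@10:L b3@11:R b2@12:L b1@13:R]
Beat 10 (L): throw ball4 h=4 -> lands@14:L; in-air after throw: [b3@11:R b2@12:L b1@13:R b4@14:L]
Beat 11 (R): throw ball3 h=8 -> lands@19:R; in-air after throw: [b2@12:L b1@13:R b4@14:L b3@19:R]
Beat 12 (L): throw ball2 h=5 -> lands@17:R; in-air after throw: [b1@13:R b4@14:L b2@17:R b3@19:R]
Beat 13 (R): throw ball1 h=2 -> lands@15:R; in-air after throw: [b4@14:L b1@15:R b2@17:R b3@19:R]
Ball 1: thrown@0 h=5 -> first land @5; rethrown@5 h=8 -> second land @13

Answer: 5 13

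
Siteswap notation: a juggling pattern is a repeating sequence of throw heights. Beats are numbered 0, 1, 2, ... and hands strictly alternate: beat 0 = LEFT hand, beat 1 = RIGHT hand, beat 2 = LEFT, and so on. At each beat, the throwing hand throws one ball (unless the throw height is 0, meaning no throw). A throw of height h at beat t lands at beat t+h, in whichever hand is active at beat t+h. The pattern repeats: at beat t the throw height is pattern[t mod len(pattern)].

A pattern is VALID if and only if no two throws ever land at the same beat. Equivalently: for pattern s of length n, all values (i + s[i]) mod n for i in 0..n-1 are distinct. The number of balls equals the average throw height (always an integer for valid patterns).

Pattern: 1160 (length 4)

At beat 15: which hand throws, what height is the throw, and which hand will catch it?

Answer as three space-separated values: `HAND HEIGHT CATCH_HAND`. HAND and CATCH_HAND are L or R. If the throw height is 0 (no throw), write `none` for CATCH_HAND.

Beat 15: 15 mod 2 = 1, so hand = R
Throw height = pattern[15 mod 4] = pattern[3] = 0

Answer: R 0 none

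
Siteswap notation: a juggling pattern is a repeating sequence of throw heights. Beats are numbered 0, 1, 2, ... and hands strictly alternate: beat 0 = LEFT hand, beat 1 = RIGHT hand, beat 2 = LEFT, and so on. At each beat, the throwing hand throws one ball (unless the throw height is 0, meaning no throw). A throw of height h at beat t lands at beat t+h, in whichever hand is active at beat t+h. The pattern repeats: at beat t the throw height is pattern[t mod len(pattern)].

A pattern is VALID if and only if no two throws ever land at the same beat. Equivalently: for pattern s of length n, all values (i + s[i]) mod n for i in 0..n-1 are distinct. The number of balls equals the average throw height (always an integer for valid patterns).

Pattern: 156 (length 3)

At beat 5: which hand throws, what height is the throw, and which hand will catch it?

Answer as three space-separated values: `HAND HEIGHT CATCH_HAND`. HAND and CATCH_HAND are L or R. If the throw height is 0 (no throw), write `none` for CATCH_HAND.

Beat 5: 5 mod 2 = 1, so hand = R
Throw height = pattern[5 mod 3] = pattern[2] = 6
Lands at beat 5+6=11, 11 mod 2 = 1, so catch hand = R

Answer: R 6 R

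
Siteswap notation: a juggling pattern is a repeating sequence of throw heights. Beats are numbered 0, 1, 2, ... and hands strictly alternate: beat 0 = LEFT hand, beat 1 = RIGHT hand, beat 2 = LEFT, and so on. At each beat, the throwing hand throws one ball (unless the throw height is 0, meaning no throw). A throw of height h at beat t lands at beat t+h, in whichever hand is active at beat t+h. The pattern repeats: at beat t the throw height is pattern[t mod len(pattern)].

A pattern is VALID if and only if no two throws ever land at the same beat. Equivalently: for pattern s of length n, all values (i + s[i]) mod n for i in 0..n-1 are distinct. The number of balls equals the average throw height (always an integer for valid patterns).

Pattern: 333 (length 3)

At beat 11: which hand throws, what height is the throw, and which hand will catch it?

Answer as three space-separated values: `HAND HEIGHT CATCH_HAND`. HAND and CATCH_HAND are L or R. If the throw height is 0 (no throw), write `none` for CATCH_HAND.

Answer: R 3 L

Derivation:
Beat 11: 11 mod 2 = 1, so hand = R
Throw height = pattern[11 mod 3] = pattern[2] = 3
Lands at beat 11+3=14, 14 mod 2 = 0, so catch hand = L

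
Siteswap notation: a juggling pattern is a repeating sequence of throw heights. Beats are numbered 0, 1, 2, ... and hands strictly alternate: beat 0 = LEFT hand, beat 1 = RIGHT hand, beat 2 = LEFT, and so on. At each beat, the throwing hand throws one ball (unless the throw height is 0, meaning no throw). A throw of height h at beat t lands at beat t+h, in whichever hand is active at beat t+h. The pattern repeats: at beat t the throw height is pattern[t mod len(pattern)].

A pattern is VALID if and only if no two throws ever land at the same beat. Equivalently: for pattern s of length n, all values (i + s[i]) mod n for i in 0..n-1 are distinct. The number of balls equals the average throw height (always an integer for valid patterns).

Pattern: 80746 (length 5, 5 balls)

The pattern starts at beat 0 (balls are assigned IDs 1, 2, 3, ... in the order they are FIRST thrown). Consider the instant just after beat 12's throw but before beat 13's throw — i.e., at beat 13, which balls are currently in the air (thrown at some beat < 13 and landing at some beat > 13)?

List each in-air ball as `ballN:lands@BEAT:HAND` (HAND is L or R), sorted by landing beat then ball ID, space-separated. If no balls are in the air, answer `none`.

Answer: ball3:lands@14:L ball2:lands@15:R ball4:lands@18:L ball1:lands@19:R

Derivation:
Beat 0 (L): throw ball1 h=8 -> lands@8:L; in-air after throw: [b1@8:L]
Beat 2 (L): throw ball2 h=7 -> lands@9:R; in-air after throw: [b1@8:L b2@9:R]
Beat 3 (R): throw ball3 h=4 -> lands@7:R; in-air after throw: [b3@7:R b1@8:L b2@9:R]
Beat 4 (L): throw ball4 h=6 -> lands@10:L; in-air after throw: [b3@7:R b1@8:L b2@9:R b4@10:L]
Beat 5 (R): throw ball5 h=8 -> lands@13:R; in-air after throw: [b3@7:R b1@8:L b2@9:R b4@10:L b5@13:R]
Beat 7 (R): throw ball3 h=7 -> lands@14:L; in-air after throw: [b1@8:L b2@9:R b4@10:L b5@13:R b3@14:L]
Beat 8 (L): throw ball1 h=4 -> lands@12:L; in-air after throw: [b2@9:R b4@10:L b1@12:L b5@13:R b3@14:L]
Beat 9 (R): throw ball2 h=6 -> lands@15:R; in-air after throw: [b4@10:L b1@12:L b5@13:R b3@14:L b2@15:R]
Beat 10 (L): throw ball4 h=8 -> lands@18:L; in-air after throw: [b1@12:L b5@13:R b3@14:L b2@15:R b4@18:L]
Beat 12 (L): throw ball1 h=7 -> lands@19:R; in-air after throw: [b5@13:R b3@14:L b2@15:R b4@18:L b1@19:R]
Beat 13 (R): throw ball5 h=4 -> lands@17:R; in-air after throw: [b3@14:L b2@15:R b5@17:R b4@18:L b1@19:R]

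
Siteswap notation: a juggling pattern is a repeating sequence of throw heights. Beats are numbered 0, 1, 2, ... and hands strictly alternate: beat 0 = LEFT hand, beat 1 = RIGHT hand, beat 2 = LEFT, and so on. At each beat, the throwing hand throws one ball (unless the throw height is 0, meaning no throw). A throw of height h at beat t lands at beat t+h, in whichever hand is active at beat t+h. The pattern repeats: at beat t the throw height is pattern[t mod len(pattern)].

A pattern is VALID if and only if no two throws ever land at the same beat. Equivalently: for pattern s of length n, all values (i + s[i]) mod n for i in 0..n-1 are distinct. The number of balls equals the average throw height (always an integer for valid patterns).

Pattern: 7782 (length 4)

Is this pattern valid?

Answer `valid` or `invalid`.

i=0: (i + s[i]) mod n = (0 + 7) mod 4 = 3
i=1: (i + s[i]) mod n = (1 + 7) mod 4 = 0
i=2: (i + s[i]) mod n = (2 + 8) mod 4 = 2
i=3: (i + s[i]) mod n = (3 + 2) mod 4 = 1
Residues: [3, 0, 2, 1], distinct: True

Answer: valid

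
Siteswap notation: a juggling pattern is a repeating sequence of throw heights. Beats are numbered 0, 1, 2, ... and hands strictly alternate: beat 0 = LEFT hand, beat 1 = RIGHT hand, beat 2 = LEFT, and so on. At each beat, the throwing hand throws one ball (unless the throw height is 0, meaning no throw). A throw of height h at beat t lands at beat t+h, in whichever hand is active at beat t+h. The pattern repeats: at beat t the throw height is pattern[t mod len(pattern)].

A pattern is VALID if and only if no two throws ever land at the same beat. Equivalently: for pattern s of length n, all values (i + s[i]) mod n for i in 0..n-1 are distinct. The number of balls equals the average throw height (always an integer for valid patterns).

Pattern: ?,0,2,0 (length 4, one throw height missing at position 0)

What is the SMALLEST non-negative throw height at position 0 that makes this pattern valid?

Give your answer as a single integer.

Answer: 2

Derivation:
i=0: s[i]=? (unknown)
i=1: (1 + 0) mod 4 = 1
i=2: (2 + 2) mod 4 = 0
i=3: (3 + 0) mod 4 = 3
Known residues: [0, 1, 3]; need a permutation of 0..3, so missing residue r = 2
Need (0 + s) mod 4 = 2; smallest s = (2 - 0) mod 4 = 2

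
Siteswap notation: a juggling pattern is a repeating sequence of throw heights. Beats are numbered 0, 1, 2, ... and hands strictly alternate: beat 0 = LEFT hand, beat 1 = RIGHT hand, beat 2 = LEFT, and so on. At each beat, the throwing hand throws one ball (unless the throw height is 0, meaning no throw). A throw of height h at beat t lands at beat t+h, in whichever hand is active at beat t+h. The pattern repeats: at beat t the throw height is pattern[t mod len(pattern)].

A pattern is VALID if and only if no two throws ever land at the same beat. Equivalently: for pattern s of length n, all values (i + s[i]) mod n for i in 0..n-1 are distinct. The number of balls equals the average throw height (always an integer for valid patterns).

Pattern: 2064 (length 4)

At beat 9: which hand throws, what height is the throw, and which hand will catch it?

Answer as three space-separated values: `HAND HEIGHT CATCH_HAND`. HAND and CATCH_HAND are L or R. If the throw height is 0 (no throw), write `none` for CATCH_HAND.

Beat 9: 9 mod 2 = 1, so hand = R
Throw height = pattern[9 mod 4] = pattern[1] = 0

Answer: R 0 none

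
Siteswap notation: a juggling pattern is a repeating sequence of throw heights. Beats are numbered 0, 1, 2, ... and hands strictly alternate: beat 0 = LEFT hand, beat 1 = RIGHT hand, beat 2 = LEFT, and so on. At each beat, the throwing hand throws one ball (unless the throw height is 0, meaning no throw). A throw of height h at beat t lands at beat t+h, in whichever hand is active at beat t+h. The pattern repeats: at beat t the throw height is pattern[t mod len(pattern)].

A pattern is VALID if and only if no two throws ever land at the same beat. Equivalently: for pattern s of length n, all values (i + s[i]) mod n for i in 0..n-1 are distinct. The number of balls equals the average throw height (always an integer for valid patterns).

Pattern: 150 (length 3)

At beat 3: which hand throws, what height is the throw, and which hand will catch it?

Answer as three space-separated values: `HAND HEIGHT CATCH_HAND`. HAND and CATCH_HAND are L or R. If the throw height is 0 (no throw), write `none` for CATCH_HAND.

Answer: R 1 L

Derivation:
Beat 3: 3 mod 2 = 1, so hand = R
Throw height = pattern[3 mod 3] = pattern[0] = 1
Lands at beat 3+1=4, 4 mod 2 = 0, so catch hand = L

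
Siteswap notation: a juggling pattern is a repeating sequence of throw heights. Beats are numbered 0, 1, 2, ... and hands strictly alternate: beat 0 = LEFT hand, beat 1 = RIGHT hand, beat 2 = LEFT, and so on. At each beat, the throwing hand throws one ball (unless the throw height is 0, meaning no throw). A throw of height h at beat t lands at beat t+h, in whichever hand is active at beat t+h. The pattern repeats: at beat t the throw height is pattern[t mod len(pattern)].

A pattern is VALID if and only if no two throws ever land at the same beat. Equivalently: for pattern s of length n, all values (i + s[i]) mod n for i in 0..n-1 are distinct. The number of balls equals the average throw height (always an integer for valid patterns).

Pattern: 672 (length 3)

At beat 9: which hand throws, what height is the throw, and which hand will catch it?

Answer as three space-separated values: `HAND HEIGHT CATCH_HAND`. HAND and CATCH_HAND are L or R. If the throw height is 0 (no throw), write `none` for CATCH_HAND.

Answer: R 6 R

Derivation:
Beat 9: 9 mod 2 = 1, so hand = R
Throw height = pattern[9 mod 3] = pattern[0] = 6
Lands at beat 9+6=15, 15 mod 2 = 1, so catch hand = R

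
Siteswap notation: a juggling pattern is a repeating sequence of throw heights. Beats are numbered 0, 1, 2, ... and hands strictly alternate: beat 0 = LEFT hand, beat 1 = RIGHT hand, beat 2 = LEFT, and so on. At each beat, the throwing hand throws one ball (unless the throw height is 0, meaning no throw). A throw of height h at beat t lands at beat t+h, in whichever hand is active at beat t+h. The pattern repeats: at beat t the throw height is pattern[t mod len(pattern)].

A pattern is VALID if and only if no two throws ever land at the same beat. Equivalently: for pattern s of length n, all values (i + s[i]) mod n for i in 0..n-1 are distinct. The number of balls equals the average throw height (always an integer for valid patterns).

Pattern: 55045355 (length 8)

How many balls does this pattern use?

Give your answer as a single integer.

Answer: 4

Derivation:
Pattern = [5, 5, 0, 4, 5, 3, 5, 5], length n = 8
  position 0: throw height = 5, running sum = 5
  position 1: throw height = 5, running sum = 10
  position 2: throw height = 0, running sum = 10
  position 3: throw height = 4, running sum = 14
  position 4: throw height = 5, running sum = 19
  position 5: throw height = 3, running sum = 22
  position 6: throw height = 5, running sum = 27
  position 7: throw height = 5, running sum = 32
Total sum = 32; balls = sum / n = 32 / 8 = 4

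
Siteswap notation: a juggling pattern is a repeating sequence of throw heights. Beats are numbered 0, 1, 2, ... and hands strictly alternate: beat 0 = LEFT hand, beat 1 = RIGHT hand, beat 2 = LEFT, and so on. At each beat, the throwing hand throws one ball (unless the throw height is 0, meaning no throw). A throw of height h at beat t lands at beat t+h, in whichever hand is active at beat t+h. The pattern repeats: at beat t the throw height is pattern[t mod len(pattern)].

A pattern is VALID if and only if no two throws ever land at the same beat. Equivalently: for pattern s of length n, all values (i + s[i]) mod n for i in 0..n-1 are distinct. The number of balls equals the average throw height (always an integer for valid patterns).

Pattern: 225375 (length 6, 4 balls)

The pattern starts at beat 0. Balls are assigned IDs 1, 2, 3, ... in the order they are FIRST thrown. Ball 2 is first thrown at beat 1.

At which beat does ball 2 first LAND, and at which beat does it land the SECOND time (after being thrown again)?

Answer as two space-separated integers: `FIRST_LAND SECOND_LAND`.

Answer: 3 6

Derivation:
Beat 0 (L): throw ball1 h=2 -> lands@2:L; in-air after throw: [b1@2:L]
Beat 1 (R): throw ball2 h=2 -> lands@3:R; in-air after throw: [b1@2:L b2@3:R]
Beat 2 (L): throw ball1 h=5 -> lands@7:R; in-air after throw: [b2@3:R b1@7:R]
Beat 3 (R): throw ball2 h=3 -> lands@6:L; in-air after throw: [b2@6:L b1@7:R]
Beat 4 (L): throw ball3 h=7 -> lands@11:R; in-air after throw: [b2@6:L b1@7:R b3@11:R]
Beat 5 (R): throw ball4 h=5 -> lands@10:L; in-air after throw: [b2@6:L b1@7:R b4@10:L b3@11:R]
Beat 6 (L): throw ball2 h=2 -> lands@8:L; in-air after throw: [b1@7:R b2@8:L b4@10:L b3@11:R]
Ball 2: thrown@1 h=2 -> first land @3; rethrown@3 h=3 -> second land @6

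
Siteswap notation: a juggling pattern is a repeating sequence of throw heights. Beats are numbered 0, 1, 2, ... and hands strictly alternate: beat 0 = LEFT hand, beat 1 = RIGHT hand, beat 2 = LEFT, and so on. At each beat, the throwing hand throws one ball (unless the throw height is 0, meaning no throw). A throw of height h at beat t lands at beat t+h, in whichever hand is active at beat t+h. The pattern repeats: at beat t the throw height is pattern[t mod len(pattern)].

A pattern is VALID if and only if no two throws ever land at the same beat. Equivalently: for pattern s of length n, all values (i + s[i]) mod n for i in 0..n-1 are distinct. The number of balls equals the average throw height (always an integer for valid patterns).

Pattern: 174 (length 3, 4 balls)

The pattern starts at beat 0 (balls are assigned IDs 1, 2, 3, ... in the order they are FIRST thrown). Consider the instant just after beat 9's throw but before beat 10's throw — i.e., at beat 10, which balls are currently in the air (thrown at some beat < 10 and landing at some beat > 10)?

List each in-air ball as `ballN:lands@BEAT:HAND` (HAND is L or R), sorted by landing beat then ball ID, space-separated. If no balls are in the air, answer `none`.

Beat 0 (L): throw ball1 h=1 -> lands@1:R; in-air after throw: [b1@1:R]
Beat 1 (R): throw ball1 h=7 -> lands@8:L; in-air after throw: [b1@8:L]
Beat 2 (L): throw ball2 h=4 -> lands@6:L; in-air after throw: [b2@6:L b1@8:L]
Beat 3 (R): throw ball3 h=1 -> lands@4:L; in-air after throw: [b3@4:L b2@6:L b1@8:L]
Beat 4 (L): throw ball3 h=7 -> lands@11:R; in-air after throw: [b2@6:L b1@8:L b3@11:R]
Beat 5 (R): throw ball4 h=4 -> lands@9:R; in-air after throw: [b2@6:L b1@8:L b4@9:R b3@11:R]
Beat 6 (L): throw ball2 h=1 -> lands@7:R; in-air after throw: [b2@7:R b1@8:L b4@9:R b3@11:R]
Beat 7 (R): throw ball2 h=7 -> lands@14:L; in-air after throw: [b1@8:L b4@9:R b3@11:R b2@14:L]
Beat 8 (L): throw ball1 h=4 -> lands@12:L; in-air after throw: [b4@9:R b3@11:R b1@12:L b2@14:L]
Beat 9 (R): throw ball4 h=1 -> lands@10:L; in-air after throw: [b4@10:L b3@11:R b1@12:L b2@14:L]
Beat 10 (L): throw ball4 h=7 -> lands@17:R; in-air after throw: [b3@11:R b1@12:L b2@14:L b4@17:R]

Answer: ball3:lands@11:R ball1:lands@12:L ball2:lands@14:L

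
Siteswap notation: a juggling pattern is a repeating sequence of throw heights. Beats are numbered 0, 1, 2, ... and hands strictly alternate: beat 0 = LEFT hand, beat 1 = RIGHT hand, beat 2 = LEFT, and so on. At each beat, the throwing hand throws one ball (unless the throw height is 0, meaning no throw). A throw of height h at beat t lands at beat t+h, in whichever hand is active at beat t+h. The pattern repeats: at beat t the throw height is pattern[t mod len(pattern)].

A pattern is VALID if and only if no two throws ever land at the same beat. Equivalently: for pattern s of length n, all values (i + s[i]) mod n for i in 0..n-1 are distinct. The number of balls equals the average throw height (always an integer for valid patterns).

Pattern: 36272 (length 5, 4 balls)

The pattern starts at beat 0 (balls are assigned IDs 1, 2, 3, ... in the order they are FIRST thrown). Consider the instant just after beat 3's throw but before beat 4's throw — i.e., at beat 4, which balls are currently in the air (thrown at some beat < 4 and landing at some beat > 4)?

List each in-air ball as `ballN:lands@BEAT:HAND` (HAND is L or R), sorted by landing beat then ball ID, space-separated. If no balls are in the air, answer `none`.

Answer: ball2:lands@7:R ball1:lands@10:L

Derivation:
Beat 0 (L): throw ball1 h=3 -> lands@3:R; in-air after throw: [b1@3:R]
Beat 1 (R): throw ball2 h=6 -> lands@7:R; in-air after throw: [b1@3:R b2@7:R]
Beat 2 (L): throw ball3 h=2 -> lands@4:L; in-air after throw: [b1@3:R b3@4:L b2@7:R]
Beat 3 (R): throw ball1 h=7 -> lands@10:L; in-air after throw: [b3@4:L b2@7:R b1@10:L]
Beat 4 (L): throw ball3 h=2 -> lands@6:L; in-air after throw: [b3@6:L b2@7:R b1@10:L]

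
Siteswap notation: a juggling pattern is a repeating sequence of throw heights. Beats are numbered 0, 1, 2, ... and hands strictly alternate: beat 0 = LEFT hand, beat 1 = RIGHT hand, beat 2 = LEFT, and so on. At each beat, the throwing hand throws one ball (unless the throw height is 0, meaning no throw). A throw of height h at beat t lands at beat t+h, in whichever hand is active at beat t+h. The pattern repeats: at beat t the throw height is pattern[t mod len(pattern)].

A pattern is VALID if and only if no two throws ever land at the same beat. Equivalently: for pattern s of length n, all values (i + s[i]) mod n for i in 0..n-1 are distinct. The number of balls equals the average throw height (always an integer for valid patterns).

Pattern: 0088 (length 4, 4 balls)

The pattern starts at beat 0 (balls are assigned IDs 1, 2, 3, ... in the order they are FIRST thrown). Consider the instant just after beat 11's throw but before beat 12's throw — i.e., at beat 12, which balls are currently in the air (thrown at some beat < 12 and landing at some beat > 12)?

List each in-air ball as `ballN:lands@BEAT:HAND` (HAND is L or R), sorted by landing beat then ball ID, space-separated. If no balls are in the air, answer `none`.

Answer: ball3:lands@14:L ball4:lands@15:R ball1:lands@18:L ball2:lands@19:R

Derivation:
Beat 2 (L): throw ball1 h=8 -> lands@10:L; in-air after throw: [b1@10:L]
Beat 3 (R): throw ball2 h=8 -> lands@11:R; in-air after throw: [b1@10:L b2@11:R]
Beat 6 (L): throw ball3 h=8 -> lands@14:L; in-air after throw: [b1@10:L b2@11:R b3@14:L]
Beat 7 (R): throw ball4 h=8 -> lands@15:R; in-air after throw: [b1@10:L b2@11:R b3@14:L b4@15:R]
Beat 10 (L): throw ball1 h=8 -> lands@18:L; in-air after throw: [b2@11:R b3@14:L b4@15:R b1@18:L]
Beat 11 (R): throw ball2 h=8 -> lands@19:R; in-air after throw: [b3@14:L b4@15:R b1@18:L b2@19:R]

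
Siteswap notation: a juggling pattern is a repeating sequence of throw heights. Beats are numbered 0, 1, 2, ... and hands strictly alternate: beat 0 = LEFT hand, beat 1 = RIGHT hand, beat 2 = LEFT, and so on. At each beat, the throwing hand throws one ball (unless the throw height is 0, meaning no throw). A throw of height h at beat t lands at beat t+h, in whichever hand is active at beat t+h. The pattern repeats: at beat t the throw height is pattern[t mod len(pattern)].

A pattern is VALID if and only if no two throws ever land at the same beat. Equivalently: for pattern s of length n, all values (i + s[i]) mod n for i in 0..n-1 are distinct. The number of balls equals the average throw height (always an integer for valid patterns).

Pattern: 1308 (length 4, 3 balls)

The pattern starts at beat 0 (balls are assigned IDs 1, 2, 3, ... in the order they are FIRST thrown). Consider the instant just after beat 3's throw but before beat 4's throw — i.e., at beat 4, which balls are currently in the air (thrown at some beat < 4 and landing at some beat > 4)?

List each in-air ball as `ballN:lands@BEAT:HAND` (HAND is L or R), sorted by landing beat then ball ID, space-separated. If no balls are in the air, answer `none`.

Answer: ball2:lands@11:R

Derivation:
Beat 0 (L): throw ball1 h=1 -> lands@1:R; in-air after throw: [b1@1:R]
Beat 1 (R): throw ball1 h=3 -> lands@4:L; in-air after throw: [b1@4:L]
Beat 3 (R): throw ball2 h=8 -> lands@11:R; in-air after throw: [b1@4:L b2@11:R]
Beat 4 (L): throw ball1 h=1 -> lands@5:R; in-air after throw: [b1@5:R b2@11:R]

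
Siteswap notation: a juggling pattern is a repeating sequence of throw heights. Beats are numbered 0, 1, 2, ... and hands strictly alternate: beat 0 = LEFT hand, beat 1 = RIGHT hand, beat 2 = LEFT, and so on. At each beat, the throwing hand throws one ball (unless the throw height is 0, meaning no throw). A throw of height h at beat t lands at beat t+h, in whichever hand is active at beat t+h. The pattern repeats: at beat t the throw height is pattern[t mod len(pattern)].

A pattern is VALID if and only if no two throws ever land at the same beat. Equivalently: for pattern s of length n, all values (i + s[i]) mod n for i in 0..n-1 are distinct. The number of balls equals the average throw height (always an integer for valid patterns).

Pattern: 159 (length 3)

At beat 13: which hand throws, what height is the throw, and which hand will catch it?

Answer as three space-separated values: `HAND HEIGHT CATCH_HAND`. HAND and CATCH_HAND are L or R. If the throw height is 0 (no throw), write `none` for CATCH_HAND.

Answer: R 5 L

Derivation:
Beat 13: 13 mod 2 = 1, so hand = R
Throw height = pattern[13 mod 3] = pattern[1] = 5
Lands at beat 13+5=18, 18 mod 2 = 0, so catch hand = L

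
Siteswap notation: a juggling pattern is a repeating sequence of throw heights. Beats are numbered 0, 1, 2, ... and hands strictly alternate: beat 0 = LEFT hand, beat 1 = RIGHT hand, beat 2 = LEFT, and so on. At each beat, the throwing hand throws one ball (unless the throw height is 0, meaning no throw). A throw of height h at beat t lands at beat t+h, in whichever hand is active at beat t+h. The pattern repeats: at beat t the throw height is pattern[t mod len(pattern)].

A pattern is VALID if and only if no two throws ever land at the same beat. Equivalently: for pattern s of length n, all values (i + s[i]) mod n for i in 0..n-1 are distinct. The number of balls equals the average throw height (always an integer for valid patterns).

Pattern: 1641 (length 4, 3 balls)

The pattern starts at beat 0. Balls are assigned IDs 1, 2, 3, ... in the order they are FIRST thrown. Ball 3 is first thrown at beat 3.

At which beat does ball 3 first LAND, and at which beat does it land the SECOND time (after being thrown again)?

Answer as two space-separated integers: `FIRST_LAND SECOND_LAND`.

Beat 0 (L): throw ball1 h=1 -> lands@1:R; in-air after throw: [b1@1:R]
Beat 1 (R): throw ball1 h=6 -> lands@7:R; in-air after throw: [b1@7:R]
Beat 2 (L): throw ball2 h=4 -> lands@6:L; in-air after throw: [b2@6:L b1@7:R]
Beat 3 (R): throw ball3 h=1 -> lands@4:L; in-air after throw: [b3@4:L b2@6:L b1@7:R]
Beat 4 (L): throw ball3 h=1 -> lands@5:R; in-air after throw: [b3@5:R b2@6:L b1@7:R]
Beat 5 (R): throw ball3 h=6 -> lands@11:R; in-air after throw: [b2@6:L b1@7:R b3@11:R]
Ball 3: thrown@3 h=1 -> first land @4; rethrown@4 h=1 -> second land @5

Answer: 4 5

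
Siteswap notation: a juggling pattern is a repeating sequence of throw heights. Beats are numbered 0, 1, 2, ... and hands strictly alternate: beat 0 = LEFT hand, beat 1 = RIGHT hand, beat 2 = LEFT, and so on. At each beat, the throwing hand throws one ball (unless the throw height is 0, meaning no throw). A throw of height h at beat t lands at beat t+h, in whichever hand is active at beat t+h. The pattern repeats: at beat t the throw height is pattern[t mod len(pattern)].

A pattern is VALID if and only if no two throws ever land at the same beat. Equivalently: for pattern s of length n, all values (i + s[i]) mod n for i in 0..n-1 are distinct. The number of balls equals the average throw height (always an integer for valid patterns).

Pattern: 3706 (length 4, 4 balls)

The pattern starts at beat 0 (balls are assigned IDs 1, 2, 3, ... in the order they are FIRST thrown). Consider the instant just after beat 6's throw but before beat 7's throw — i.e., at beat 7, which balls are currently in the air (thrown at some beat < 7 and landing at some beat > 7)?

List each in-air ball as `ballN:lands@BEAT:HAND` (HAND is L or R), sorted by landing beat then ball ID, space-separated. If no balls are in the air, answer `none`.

Answer: ball2:lands@8:L ball1:lands@9:R ball4:lands@12:L

Derivation:
Beat 0 (L): throw ball1 h=3 -> lands@3:R; in-air after throw: [b1@3:R]
Beat 1 (R): throw ball2 h=7 -> lands@8:L; in-air after throw: [b1@3:R b2@8:L]
Beat 3 (R): throw ball1 h=6 -> lands@9:R; in-air after throw: [b2@8:L b1@9:R]
Beat 4 (L): throw ball3 h=3 -> lands@7:R; in-air after throw: [b3@7:R b2@8:L b1@9:R]
Beat 5 (R): throw ball4 h=7 -> lands@12:L; in-air after throw: [b3@7:R b2@8:L b1@9:R b4@12:L]
Beat 7 (R): throw ball3 h=6 -> lands@13:R; in-air after throw: [b2@8:L b1@9:R b4@12:L b3@13:R]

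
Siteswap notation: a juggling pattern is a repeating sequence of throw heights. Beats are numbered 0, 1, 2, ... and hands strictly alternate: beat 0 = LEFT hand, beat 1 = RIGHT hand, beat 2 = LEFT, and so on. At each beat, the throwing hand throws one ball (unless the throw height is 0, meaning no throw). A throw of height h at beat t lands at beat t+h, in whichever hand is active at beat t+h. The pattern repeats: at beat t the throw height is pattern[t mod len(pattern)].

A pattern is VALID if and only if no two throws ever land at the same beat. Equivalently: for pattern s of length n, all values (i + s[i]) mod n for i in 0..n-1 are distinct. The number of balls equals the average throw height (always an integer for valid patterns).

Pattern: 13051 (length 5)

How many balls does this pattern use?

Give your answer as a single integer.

Answer: 2

Derivation:
Pattern = [1, 3, 0, 5, 1], length n = 5
  position 0: throw height = 1, running sum = 1
  position 1: throw height = 3, running sum = 4
  position 2: throw height = 0, running sum = 4
  position 3: throw height = 5, running sum = 9
  position 4: throw height = 1, running sum = 10
Total sum = 10; balls = sum / n = 10 / 5 = 2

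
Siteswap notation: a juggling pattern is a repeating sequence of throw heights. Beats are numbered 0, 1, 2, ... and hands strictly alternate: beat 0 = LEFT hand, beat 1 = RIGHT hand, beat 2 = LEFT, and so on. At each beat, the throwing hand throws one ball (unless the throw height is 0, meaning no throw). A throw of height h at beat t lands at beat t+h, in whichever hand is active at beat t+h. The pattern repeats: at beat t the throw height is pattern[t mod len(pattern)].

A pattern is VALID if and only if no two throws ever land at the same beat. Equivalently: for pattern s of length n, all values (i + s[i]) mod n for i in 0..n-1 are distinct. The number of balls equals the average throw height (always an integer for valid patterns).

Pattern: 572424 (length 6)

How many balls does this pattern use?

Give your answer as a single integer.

Pattern = [5, 7, 2, 4, 2, 4], length n = 6
  position 0: throw height = 5, running sum = 5
  position 1: throw height = 7, running sum = 12
  position 2: throw height = 2, running sum = 14
  position 3: throw height = 4, running sum = 18
  position 4: throw height = 2, running sum = 20
  position 5: throw height = 4, running sum = 24
Total sum = 24; balls = sum / n = 24 / 6 = 4

Answer: 4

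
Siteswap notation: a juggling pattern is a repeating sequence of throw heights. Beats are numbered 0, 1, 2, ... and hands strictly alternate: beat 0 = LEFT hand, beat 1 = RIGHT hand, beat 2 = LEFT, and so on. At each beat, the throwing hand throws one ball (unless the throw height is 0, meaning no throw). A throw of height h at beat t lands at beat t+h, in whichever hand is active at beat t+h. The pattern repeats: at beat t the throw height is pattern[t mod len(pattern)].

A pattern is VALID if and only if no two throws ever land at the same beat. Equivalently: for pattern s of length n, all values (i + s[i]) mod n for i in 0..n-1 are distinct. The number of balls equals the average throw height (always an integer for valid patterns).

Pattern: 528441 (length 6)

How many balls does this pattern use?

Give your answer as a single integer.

Answer: 4

Derivation:
Pattern = [5, 2, 8, 4, 4, 1], length n = 6
  position 0: throw height = 5, running sum = 5
  position 1: throw height = 2, running sum = 7
  position 2: throw height = 8, running sum = 15
  position 3: throw height = 4, running sum = 19
  position 4: throw height = 4, running sum = 23
  position 5: throw height = 1, running sum = 24
Total sum = 24; balls = sum / n = 24 / 6 = 4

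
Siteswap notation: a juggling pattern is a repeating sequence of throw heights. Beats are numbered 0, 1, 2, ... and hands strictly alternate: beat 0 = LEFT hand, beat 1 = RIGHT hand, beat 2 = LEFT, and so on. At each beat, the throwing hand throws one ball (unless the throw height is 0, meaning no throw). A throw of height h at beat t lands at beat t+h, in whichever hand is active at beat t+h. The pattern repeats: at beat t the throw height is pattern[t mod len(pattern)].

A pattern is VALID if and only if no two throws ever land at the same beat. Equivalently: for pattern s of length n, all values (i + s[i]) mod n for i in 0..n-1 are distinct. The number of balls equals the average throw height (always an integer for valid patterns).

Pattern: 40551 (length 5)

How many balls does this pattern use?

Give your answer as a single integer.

Pattern = [4, 0, 5, 5, 1], length n = 5
  position 0: throw height = 4, running sum = 4
  position 1: throw height = 0, running sum = 4
  position 2: throw height = 5, running sum = 9
  position 3: throw height = 5, running sum = 14
  position 4: throw height = 1, running sum = 15
Total sum = 15; balls = sum / n = 15 / 5 = 3

Answer: 3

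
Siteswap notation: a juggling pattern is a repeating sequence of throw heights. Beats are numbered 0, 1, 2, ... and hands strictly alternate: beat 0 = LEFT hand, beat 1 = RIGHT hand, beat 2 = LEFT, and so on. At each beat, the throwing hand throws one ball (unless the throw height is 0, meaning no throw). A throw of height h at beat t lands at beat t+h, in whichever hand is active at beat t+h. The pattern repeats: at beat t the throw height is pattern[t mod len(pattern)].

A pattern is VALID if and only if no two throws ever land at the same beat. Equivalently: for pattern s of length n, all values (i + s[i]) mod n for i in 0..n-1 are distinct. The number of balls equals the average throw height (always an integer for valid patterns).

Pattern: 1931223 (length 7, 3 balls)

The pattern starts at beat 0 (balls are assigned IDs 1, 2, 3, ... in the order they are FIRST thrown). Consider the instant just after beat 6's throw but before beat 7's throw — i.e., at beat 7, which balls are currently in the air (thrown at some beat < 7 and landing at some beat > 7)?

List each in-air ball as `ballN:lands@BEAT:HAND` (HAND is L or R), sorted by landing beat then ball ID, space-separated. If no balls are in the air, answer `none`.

Beat 0 (L): throw ball1 h=1 -> lands@1:R; in-air after throw: [b1@1:R]
Beat 1 (R): throw ball1 h=9 -> lands@10:L; in-air after throw: [b1@10:L]
Beat 2 (L): throw ball2 h=3 -> lands@5:R; in-air after throw: [b2@5:R b1@10:L]
Beat 3 (R): throw ball3 h=1 -> lands@4:L; in-air after throw: [b3@4:L b2@5:R b1@10:L]
Beat 4 (L): throw ball3 h=2 -> lands@6:L; in-air after throw: [b2@5:R b3@6:L b1@10:L]
Beat 5 (R): throw ball2 h=2 -> lands@7:R; in-air after throw: [b3@6:L b2@7:R b1@10:L]
Beat 6 (L): throw ball3 h=3 -> lands@9:R; in-air after throw: [b2@7:R b3@9:R b1@10:L]
Beat 7 (R): throw ball2 h=1 -> lands@8:L; in-air after throw: [b2@8:L b3@9:R b1@10:L]

Answer: ball3:lands@9:R ball1:lands@10:L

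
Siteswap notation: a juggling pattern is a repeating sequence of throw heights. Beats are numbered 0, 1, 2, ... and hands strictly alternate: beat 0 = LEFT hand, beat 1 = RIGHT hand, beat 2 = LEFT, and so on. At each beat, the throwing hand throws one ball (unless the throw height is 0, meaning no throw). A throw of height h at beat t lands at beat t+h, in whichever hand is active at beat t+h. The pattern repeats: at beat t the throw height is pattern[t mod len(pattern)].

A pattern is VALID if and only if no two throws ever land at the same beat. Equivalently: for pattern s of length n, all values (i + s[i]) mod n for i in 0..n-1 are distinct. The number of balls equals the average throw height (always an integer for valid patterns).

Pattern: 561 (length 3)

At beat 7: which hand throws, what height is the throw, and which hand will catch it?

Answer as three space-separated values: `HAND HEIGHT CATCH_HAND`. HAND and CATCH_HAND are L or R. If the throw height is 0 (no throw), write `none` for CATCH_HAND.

Answer: R 6 R

Derivation:
Beat 7: 7 mod 2 = 1, so hand = R
Throw height = pattern[7 mod 3] = pattern[1] = 6
Lands at beat 7+6=13, 13 mod 2 = 1, so catch hand = R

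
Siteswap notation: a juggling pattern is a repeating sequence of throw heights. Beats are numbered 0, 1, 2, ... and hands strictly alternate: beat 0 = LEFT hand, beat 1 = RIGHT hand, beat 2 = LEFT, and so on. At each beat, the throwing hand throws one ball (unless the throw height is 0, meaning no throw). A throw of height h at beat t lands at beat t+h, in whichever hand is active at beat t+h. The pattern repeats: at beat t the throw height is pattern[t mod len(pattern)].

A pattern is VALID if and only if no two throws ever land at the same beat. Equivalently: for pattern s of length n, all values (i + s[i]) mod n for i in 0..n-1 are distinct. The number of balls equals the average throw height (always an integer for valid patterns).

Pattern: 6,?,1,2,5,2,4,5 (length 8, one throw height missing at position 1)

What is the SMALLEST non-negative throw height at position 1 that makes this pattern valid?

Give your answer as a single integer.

i=0: (0 + 6) mod 8 = 6
i=1: s[i]=? (unknown)
i=2: (2 + 1) mod 8 = 3
i=3: (3 + 2) mod 8 = 5
i=4: (4 + 5) mod 8 = 1
i=5: (5 + 2) mod 8 = 7
i=6: (6 + 4) mod 8 = 2
i=7: (7 + 5) mod 8 = 4
Known residues: [1, 2, 3, 4, 5, 6, 7]; need a permutation of 0..7, so missing residue r = 0
Need (1 + s) mod 8 = 0; smallest s = (0 - 1) mod 8 = 7

Answer: 7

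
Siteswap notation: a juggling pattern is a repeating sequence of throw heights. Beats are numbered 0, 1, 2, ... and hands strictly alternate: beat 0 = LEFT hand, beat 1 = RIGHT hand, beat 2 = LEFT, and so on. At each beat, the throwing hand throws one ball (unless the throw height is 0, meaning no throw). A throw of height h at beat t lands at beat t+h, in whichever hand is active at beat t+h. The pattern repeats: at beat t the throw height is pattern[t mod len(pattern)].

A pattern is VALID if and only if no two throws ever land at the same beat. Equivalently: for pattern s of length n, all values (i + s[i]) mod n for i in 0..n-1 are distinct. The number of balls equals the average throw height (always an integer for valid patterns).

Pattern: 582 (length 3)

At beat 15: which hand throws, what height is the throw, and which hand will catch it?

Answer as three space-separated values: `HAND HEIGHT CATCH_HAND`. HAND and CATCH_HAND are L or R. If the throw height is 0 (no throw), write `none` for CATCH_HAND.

Beat 15: 15 mod 2 = 1, so hand = R
Throw height = pattern[15 mod 3] = pattern[0] = 5
Lands at beat 15+5=20, 20 mod 2 = 0, so catch hand = L

Answer: R 5 L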